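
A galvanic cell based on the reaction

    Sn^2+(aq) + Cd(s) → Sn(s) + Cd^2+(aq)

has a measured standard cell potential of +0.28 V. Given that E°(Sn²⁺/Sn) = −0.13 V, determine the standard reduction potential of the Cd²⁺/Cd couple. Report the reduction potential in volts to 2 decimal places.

In the reaction as written the Sn²⁺/Sn couple is reduced (cathode) and Cd²⁺/Cd is oxidized (anode), so E°cell = E°(Sn²⁺/Sn) − E°(Cd²⁺/Cd).
E°(Cd²⁺/Cd) = E°(cathode) − E°cell = −0.13 − (+0.28) = −0.41 V.

−0.41 V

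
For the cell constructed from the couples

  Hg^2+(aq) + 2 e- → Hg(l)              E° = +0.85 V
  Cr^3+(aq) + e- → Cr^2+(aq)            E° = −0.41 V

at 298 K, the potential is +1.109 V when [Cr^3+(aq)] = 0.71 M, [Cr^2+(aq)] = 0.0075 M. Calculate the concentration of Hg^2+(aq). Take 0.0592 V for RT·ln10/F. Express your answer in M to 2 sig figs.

With Hg²⁺/Hg at the cathode and Cr³⁺/Cr²⁺ at the anode, E°cell = +0.85 − (−0.41) = +1.26 V (n = 2).
Rearranging E = E° − (0.0592/n)·log Q gives log Q = 2(+1.26 − (+1.109))/0.0592 = 5.101.
For Hg^2+(aq) + 2 Cr^2+(aq) → Hg(l) + 2 Cr^3+(aq), the reaction quotient is Q = [Cr^3+(aq)]^2 / ([Hg^2+(aq)]·[Cr^2+(aq)]^2).
Isolating [Hg^2+(aq)] in Q = 10^{5.101} yields log [Hg^2+(aq)] = −1.149, i.e. 0.071 M.

0.071 M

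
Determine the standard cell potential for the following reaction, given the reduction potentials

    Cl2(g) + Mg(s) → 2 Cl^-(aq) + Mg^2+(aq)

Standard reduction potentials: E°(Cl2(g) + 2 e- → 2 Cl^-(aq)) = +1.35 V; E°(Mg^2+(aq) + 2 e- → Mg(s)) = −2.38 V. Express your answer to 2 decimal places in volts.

+3.73 V

In the reaction as written, Cl2(g) is reduced (cathode) and Mg^2+(aq) is produced by oxidation at the anode.
E°cell = E°(cathode) − E°(anode) = +1.35 − (−2.38) = +3.73 V.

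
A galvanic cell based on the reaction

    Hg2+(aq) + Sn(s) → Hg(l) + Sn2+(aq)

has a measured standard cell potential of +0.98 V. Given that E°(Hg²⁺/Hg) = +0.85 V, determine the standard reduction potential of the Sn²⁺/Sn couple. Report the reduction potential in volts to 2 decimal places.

In the reaction as written the Hg²⁺/Hg couple is reduced (cathode) and Sn²⁺/Sn is oxidized (anode), so E°cell = E°(Hg²⁺/Hg) − E°(Sn²⁺/Sn).
E°(Sn²⁺/Sn) = E°(cathode) − E°cell = +0.85 − (+0.98) = −0.13 V.

−0.13 V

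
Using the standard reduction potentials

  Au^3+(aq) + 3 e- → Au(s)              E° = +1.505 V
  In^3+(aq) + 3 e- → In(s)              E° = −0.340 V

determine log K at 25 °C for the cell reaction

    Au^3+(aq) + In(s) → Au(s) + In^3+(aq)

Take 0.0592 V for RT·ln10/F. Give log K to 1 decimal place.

log K = 93.5

The Au³⁺/Au couple is reduced (cathode); E°cell = +1.505 − (−0.340) = +1.845 V with n = 3.
At equilibrium E = 0, so log K = nE°cell / 0.0592 = (3)(+1.845) / 0.0592 = 93.5.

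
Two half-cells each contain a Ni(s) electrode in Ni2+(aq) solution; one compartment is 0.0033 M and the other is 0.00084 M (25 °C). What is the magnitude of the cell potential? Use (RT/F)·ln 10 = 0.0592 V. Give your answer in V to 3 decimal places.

0.018 V

For a concentration cell E°cell = 0, since both electrodes use the same couple.
The compartment with the higher Ni2+(aq) concentration (0.0033 M) acts as the cathode; ions are reduced there and produced at the dilute (0.00084 M) anode.
With n = 2, Ecell = −(0.0592/2)·log([dilute]/[conc]) = −(0.0592/2)·log(0.00084/0.0033) = +0.018 V.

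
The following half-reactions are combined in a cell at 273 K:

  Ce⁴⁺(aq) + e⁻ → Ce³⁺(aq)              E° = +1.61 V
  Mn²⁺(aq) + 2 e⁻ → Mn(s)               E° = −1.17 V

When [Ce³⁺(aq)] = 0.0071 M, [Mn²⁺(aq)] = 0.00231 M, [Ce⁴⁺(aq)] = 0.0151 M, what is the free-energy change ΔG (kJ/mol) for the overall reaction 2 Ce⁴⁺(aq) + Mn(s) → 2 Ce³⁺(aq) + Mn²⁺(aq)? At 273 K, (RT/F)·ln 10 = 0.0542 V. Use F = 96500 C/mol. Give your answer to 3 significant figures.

With Ce⁴⁺/Ce³⁺ reduced at the cathode, E°cell = +1.61 − (−1.17) = +2.78 V and n = 2.
Here Q = ([Ce³⁺(aq)]^2·[Mn²⁺(aq)]) / [Ce⁴⁺(aq)]^2 = 0.000511 (log Q = −3.292), giving E = +2.78 − (0.0542/2)·(−3.292) = +2.8692 V.
Finally ΔG = −nFE = −(2)(96500 C/mol)(+2.8692 V) = −554 kJ/mol.

−554 kJ/mol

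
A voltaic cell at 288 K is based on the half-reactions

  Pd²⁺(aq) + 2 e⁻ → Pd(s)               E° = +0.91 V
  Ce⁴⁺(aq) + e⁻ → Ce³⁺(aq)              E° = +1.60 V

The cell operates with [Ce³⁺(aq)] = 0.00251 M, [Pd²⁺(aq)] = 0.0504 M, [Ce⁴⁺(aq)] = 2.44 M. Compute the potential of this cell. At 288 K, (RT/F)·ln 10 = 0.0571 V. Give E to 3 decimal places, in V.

Ce⁴⁺/Ce³⁺ is reduced (cathode, E° = +1.60 V) and Pd²⁺/Pd is oxidized (anode).
E°cell = +1.60 − (+0.91) = +0.69 V, with n = 2 electrons transferred.
The balanced reaction is 2 Ce⁴⁺(aq) + Pd(s) → 2 Ce³⁺(aq) + Pd²⁺(aq), so Q = ([Ce³⁺(aq)]^2·[Pd²⁺(aq)]) / [Ce⁴⁺(aq)]^2 = 5.33×10^−8 and log Q = −7.273.
Applying E = E° − (RT ln10/nF)·log Q gives +0.69 − (0.0571/2)(−7.273) = +0.898 V.

+0.898 V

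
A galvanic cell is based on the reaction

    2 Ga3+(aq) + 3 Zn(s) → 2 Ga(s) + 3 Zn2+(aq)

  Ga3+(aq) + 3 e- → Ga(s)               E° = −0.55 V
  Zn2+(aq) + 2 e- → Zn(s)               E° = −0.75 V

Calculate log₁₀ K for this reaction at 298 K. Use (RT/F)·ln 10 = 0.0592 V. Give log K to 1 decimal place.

The Ga³⁺/Ga couple is reduced (cathode); E°cell = −0.55 − (−0.75) = +0.20 V with n = 6.
At equilibrium E = 0, so log K = nE°cell / 0.0592 = (6)(+0.20) / 0.0592 = 20.3.

log K = 20.3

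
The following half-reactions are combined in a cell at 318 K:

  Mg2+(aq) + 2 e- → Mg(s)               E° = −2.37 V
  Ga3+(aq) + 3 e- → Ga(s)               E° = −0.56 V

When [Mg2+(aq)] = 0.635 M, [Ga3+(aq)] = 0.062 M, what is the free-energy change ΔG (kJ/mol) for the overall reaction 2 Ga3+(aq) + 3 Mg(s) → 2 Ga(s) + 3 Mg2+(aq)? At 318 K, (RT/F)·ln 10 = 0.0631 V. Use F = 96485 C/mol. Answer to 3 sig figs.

E°cell = −0.56 − (−2.37) = +1.81 V; the balanced reaction transfers n = 6 electrons.
Q = [Mg2+(aq)]^3 / [Ga3+(aq)]^2 = 66.6, so log Q = 1.824 and E = +1.81 − (0.0631/6)(1.824) = +1.7908 V.
Then ΔG = −nFE = −6 × 96485 × +1.7908 J/mol = −1040 kJ/mol.

−1040 kJ/mol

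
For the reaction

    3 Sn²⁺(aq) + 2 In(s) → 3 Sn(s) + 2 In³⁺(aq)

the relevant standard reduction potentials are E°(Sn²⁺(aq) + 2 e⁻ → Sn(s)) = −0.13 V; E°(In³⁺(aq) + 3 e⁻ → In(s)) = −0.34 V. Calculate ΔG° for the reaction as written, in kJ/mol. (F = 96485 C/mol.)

In the reaction as written Sn²⁺(aq) is reduced, so the Sn²⁺/Sn couple is the cathode and In³⁺/In is the anode.
E°cell = −0.13 − (−0.34) = +0.21 V; balancing electrons gives n = 6.
ΔG° = −nFE°cell = −(6)(96485)(+0.21) J/mol = −122 kJ/mol.

−122 kJ/mol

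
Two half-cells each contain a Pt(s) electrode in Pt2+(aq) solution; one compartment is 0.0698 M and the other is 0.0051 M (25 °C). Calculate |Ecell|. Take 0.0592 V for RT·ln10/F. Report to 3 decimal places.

0.034 V

For a concentration cell E°cell = 0, since both electrodes use the same couple.
The compartment with the higher Pt2+(aq) concentration (0.0698 M) acts as the cathode; ions are reduced there and produced at the dilute (0.0051 M) anode.
With n = 2, Ecell = −(0.0592/2)·log([dilute]/[conc]) = −(0.0592/2)·log(0.0051/0.0698) = +0.034 V.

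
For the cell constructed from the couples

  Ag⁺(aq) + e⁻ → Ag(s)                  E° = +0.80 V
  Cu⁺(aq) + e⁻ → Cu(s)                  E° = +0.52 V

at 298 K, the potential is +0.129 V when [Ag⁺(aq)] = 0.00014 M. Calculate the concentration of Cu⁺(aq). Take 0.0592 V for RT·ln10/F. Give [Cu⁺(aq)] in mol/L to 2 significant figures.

The Ag⁺/Ag couple has the larger reduction potential, so it is the cathode: E°cell = +0.80 − (+0.52) = +0.28 V and n = 1.
Rearranging E = E° − (0.0592/n)·log Q gives log Q = 1(+0.28 − (+0.129))/0.0592 = 2.551.
The balanced reaction is Ag⁺(aq) + Cu(s) → Ag(s) + Cu⁺(aq), so Q = [Cu⁺(aq)] / [Ag⁺(aq)].
Substituting the known concentrations and solving, log [Cu⁺(aq)] = −1.303 and [Cu⁺(aq)] = 0.050 M.

0.050 M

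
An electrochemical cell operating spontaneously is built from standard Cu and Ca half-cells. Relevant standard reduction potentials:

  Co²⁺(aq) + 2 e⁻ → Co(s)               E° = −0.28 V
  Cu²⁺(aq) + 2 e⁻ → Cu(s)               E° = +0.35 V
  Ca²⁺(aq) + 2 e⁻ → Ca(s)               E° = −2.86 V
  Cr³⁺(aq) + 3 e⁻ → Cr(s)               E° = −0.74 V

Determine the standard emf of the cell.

+3.21 V

The Cu²⁺/Cu couple has the higher E°, so Cu ion is reduced (cathode) and Ca is oxidized (anode).
E°cell = E°(cathode) − E°(anode) = +0.35 − (−2.86) = +3.21 V.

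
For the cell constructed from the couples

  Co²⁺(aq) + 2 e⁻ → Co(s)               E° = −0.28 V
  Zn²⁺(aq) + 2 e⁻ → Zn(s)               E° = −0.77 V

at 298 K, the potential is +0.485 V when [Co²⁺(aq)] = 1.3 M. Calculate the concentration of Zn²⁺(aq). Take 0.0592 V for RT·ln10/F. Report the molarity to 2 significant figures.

1.9 M

The Co²⁺/Co couple has the larger reduction potential, so it is the cathode: E°cell = −0.28 − (−0.77) = +0.49 V and n = 2.
Rearranging E = E° − (0.0592/n)·log Q gives log Q = 2(+0.49 − (+0.485))/0.0592 = 0.169.
The balanced reaction is Co²⁺(aq) + Zn(s) → Co(s) + Zn²⁺(aq), so Q = [Zn²⁺(aq)] / [Co²⁺(aq)].
Isolating [Zn²⁺(aq)] in Q = 10^{0.169} yields log [Zn²⁺(aq)] = 0.283, i.e. 1.9 M.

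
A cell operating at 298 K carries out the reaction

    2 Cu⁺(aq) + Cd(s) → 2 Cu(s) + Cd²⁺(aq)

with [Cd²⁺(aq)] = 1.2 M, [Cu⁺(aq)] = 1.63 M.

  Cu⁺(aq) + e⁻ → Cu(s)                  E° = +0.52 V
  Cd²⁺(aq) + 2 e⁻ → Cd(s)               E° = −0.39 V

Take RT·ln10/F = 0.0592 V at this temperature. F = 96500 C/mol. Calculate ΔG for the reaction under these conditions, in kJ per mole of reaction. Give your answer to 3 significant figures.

E°cell = +0.52 − (−0.39) = +0.91 V; the balanced reaction transfers n = 2 electrons.
Q = [Cd²⁺(aq)] / [Cu⁺(aq)]^2 = 0.452, so log Q = −0.345 and E = +0.91 − (0.0592/2)(−0.345) = +0.9202 V.
Then ΔG = −nFE = −2 × 96500 × +0.9202 J/mol = −178 kJ/mol.

−178 kJ/mol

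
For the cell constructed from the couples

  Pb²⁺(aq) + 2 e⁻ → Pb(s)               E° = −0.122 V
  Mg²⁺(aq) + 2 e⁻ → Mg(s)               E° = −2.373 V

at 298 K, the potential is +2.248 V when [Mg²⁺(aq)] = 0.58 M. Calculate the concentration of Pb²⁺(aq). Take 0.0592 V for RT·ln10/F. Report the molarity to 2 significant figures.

Pb²⁺/Pb is the cathode (higher E°); E°cell = −0.122 − (−2.373) = +2.251 V with n = 2.
From the Nernst equation, log Q = n(E° − E)/0.0592 = 2·(+2.251 − (+2.248))/0.0592 = 0.101.
For Pb²⁺(aq) + Mg(s) → Pb(s) + Mg²⁺(aq), the reaction quotient is Q = [Mg²⁺(aq)] / [Pb²⁺(aq)].
Substituting the known concentrations and solving, log [Pb²⁺(aq)] = −0.338 and [Pb²⁺(aq)] = 0.46 M.

0.46 M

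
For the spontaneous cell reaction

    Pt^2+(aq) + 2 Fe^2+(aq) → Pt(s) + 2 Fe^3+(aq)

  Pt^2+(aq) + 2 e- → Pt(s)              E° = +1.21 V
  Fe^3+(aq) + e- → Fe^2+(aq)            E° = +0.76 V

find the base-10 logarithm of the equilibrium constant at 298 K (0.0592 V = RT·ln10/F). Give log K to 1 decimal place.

The Pt²⁺/Pt couple is reduced (cathode); E°cell = +1.21 − (+0.76) = +0.45 V with n = 2.
At equilibrium E = 0, so log K = nE°cell / 0.0592 = (2)(+0.45) / 0.0592 = 15.2.

log K = 15.2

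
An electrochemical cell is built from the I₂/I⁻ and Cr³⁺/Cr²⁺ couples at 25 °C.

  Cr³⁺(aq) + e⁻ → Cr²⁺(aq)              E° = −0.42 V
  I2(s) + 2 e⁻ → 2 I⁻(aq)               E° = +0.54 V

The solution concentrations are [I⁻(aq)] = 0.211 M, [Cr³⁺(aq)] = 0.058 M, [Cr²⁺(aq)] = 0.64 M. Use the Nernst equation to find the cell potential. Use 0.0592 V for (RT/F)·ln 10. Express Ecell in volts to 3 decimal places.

Since E°(I₂/I⁻) > E°(Cr³⁺/Cr²⁺), I₂/I⁻ serves as the cathode.
E°cell = E°cat − E°an = +0.54 − (−0.42) = +0.96 V; n = 2.
The balanced reaction is I2(s) + 2 Cr²⁺(aq) → 2 I⁻(aq) + 2 Cr³⁺(aq), so Q = ([I⁻(aq)]^2·[Cr³⁺(aq)]^2) / [Cr²⁺(aq)]^2 = 0.000366 and log Q = −3.437.
E = E° − (0.0592/n)·log Q = +0.96 − (0.0592/2)(−3.437) = +1.062 V.

+1.062 V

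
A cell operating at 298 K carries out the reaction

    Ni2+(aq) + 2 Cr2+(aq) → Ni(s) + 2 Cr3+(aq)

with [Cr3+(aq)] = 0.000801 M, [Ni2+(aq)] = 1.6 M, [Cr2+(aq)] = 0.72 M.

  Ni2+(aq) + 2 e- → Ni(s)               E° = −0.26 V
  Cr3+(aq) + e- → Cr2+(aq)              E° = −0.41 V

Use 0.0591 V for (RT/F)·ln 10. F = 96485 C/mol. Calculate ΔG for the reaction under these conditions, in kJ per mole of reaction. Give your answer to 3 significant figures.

With Ni²⁺/Ni reduced at the cathode, E°cell = −0.26 − (−0.41) = +0.15 V and n = 2.
The reaction quotient is [Cr3+(aq)]^2 / ([Ni2+(aq)]·[Cr2+(aq)]^2) = 7.74×10^−7; by Nernst, E = +0.15 − (0.0591/2)(−6.112) = +0.3306 V.
Finally ΔG = −nFE = −(2)(96485 C/mol)(+0.3306 V) = −63.8 kJ/mol.

−63.8 kJ/mol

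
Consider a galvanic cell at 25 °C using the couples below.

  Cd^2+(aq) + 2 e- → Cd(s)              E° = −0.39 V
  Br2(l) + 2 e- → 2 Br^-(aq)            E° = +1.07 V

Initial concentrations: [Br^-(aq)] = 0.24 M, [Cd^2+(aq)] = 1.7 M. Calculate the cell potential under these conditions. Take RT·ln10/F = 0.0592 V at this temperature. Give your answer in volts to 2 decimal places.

+1.49 V

Br₂/Br⁻ is reduced (cathode, E° = +1.07 V) and Cd²⁺/Cd is oxidized (anode).
E°cell = E°cat − E°an = +1.07 − (−0.39) = +1.46 V; n = 2.
Balancing gives Br2(l) + Cd(s) → 2 Br^-(aq) + Cd^2+(aq); hence Q = [Br^-(aq)]^2·[Cd^2+(aq)] = 0.0979 (log Q = −1.009).
Applying E = E° − (RT ln10/nF)·log Q gives +1.46 − (0.0592/2)(−1.009) = +1.49 V.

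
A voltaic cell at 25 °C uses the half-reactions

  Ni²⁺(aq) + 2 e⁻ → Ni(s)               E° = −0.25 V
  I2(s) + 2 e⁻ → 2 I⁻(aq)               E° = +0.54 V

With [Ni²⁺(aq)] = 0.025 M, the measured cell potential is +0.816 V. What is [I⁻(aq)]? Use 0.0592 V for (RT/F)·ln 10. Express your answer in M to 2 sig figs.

With I₂/I⁻ at the cathode and Ni²⁺/Ni at the anode, E°cell = +0.54 − (−0.25) = +0.79 V (n = 2).
From the Nernst equation, log Q = n(E° − E)/0.0592 = 2·(+0.79 − (+0.816))/0.0592 = −0.878.
For I2(s) + Ni(s) → 2 I⁻(aq) + Ni²⁺(aq), the reaction quotient is Q = [I⁻(aq)]^2·[Ni²⁺(aq)].
Substituting the known concentrations and solving, log [I⁻(aq)] = 0.362 and [I⁻(aq)] = 2.3 M.

2.3 M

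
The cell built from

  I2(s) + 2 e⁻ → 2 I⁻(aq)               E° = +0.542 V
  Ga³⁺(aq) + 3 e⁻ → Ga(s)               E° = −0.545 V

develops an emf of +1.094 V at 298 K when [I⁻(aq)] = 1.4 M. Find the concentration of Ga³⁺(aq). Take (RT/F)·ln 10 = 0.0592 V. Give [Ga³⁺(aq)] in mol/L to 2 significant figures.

The I₂/I⁻ couple has the larger reduction potential, so it is the cathode: E°cell = +0.542 − (−0.545) = +1.087 V and n = 6.
Since E = E° − (0.0592/n)·log Q, log Q = n(E° − E)/0.0592 = −0.709.
The balanced reaction is 3 I2(s) + 2 Ga(s) → 6 I⁻(aq) + 2 Ga³⁺(aq), so Q = [I⁻(aq)]^6·[Ga³⁺(aq)]^2.
Isolating [Ga³⁺(aq)] in Q = 10^{−0.709} yields log [Ga³⁺(aq)] = −0.793, i.e. 0.16 M.

0.16 M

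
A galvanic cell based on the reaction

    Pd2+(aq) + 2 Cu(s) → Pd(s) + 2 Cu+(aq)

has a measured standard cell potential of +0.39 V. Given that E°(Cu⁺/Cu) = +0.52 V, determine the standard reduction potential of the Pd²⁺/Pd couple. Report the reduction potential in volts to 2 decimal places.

+0.91 V

In the reaction as written the Pd²⁺/Pd couple is reduced (cathode) and Cu⁺/Cu is oxidized (anode), so E°cell = E°(Pd²⁺/Pd) − E°(Cu⁺/Cu).
E°(Pd²⁺/Pd) = E°cell + E°(anode) = +0.39 + (+0.52) = +0.91 V.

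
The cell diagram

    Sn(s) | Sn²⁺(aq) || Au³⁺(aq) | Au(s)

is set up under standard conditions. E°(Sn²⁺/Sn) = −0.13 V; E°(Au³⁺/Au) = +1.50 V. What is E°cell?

By convention the left-hand electrode in cell notation is the anode (oxidation) and the right-hand electrode is the cathode (reduction).
E°cell = E°(right) − E°(left) = +1.50 − (−0.13) = +1.63 V.

+1.63 V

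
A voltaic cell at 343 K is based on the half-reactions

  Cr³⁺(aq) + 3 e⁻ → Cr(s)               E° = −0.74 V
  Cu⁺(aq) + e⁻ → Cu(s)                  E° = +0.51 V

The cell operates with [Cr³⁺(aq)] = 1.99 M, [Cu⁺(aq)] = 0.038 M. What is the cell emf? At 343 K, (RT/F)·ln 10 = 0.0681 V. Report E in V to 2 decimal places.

The Cu⁺/Cu couple has the more positive E°, so it is the cathode; Cr³⁺/Cr is the anode.
E°cell = E°cat − E°an = +0.51 − (−0.74) = +1.25 V; n = 3.
Balancing gives 3 Cu⁺(aq) + Cr(s) → 3 Cu(s) + Cr³⁺(aq); hence Q = [Cr³⁺(aq)] / [Cu⁺(aq)]^3 = 3.63×10^4 (log Q = 4.560).
E = E° − (0.0681/n)·log Q = +1.25 − (0.0681/3)(4.560) = +1.15 V.

+1.15 V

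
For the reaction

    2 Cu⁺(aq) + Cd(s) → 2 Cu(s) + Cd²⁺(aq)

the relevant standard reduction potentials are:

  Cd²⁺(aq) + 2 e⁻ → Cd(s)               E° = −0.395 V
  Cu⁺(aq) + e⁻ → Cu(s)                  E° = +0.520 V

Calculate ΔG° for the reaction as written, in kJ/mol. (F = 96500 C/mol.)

−177 kJ/mol

In the reaction as written Cu⁺(aq) is reduced, so the Cu⁺/Cu couple is the cathode and Cd²⁺/Cd is the anode.
E°cell = +0.520 − (−0.395) = +0.915 V; balancing electrons gives n = 2.
ΔG° = −nFE°cell = −(2)(96500)(+0.915) J/mol = −177 kJ/mol.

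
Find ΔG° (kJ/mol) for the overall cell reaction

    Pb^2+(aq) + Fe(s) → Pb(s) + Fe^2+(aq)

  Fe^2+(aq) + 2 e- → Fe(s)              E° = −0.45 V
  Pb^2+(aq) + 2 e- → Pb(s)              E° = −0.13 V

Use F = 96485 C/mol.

In the reaction as written Pb^2+(aq) is reduced, so the Pb²⁺/Pb couple is the cathode and Fe²⁺/Fe is the anode.
E°cell = −0.13 − (−0.45) = +0.32 V; balancing electrons gives n = 2.
ΔG° = −nFE°cell = −(2)(96485)(+0.32) J/mol = −61.8 kJ/mol.

−61.8 kJ/mol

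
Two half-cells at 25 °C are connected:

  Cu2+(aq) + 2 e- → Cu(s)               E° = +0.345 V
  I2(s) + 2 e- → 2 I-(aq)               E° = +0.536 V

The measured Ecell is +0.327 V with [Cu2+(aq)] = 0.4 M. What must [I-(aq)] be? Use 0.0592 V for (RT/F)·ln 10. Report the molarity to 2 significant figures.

With I₂/I⁻ at the cathode and Cu²⁺/Cu at the anode, E°cell = +0.536 − (+0.345) = +0.191 V (n = 2).
Since E = E° − (0.0592/n)·log Q, log Q = n(E° − E)/0.0592 = −4.595.
Balancing electrons gives I2(s) + Cu(s) → 2 I-(aq) + Cu2+(aq); thus Q = [I-(aq)]^2·[Cu2+(aq)].
Isolating [I-(aq)] in Q = 10^{−4.595} yields log [I-(aq)] = −2.099, i.e. 0.0080 M.

0.0080 M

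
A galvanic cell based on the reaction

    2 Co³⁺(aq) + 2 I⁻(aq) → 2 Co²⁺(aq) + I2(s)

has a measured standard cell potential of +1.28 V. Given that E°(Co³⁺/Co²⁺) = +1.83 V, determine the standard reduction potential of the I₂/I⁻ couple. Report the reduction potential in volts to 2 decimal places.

In the reaction as written the Co³⁺/Co²⁺ couple is reduced (cathode) and I₂/I⁻ is oxidized (anode), so E°cell = E°(Co³⁺/Co²⁺) − E°(I₂/I⁻).
E°(I₂/I⁻) = E°(cathode) − E°cell = +1.83 − (+1.28) = +0.55 V.

+0.55 V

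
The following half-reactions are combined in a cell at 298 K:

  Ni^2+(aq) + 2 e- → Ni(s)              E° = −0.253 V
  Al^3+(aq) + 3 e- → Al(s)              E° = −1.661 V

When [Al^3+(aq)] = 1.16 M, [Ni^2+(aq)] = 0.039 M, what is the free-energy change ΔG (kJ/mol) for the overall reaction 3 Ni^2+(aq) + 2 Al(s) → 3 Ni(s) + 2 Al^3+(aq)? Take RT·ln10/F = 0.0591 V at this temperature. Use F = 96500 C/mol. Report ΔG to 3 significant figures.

−790 kJ/mol

With Ni²⁺/Ni reduced at the cathode, E°cell = −0.253 − (−1.661) = +1.408 V and n = 6.
Q = [Al^3+(aq)]^2 / [Ni^2+(aq)]^3 = 2.27×10^4, so log Q = 4.356 and E = +1.408 − (0.0591/6)(4.356) = +1.3651 V.
Then ΔG = −nFE = −6 × 96500 × +1.3651 J/mol = −790 kJ/mol.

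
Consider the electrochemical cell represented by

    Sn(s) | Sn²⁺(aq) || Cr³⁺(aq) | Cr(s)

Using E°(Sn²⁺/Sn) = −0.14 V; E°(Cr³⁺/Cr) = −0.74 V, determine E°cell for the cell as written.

By convention the left-hand electrode in cell notation is the anode (oxidation) and the right-hand electrode is the cathode (reduction).
E°cell = E°(right) − E°(left) = −0.74 − (−0.14) = −0.60 V.
The negative sign shows that, as written, the cell would require an external voltage to drive the reaction.

−0.60 V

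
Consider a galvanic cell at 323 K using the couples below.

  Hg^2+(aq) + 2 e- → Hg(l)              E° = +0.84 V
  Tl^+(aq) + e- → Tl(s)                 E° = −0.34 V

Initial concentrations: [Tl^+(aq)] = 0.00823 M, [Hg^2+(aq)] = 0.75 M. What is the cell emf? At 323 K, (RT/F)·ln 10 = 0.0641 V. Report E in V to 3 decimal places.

+1.310 V

Hg²⁺/Hg is reduced (cathode, E° = +0.84 V) and Tl⁺/Tl is oxidized (anode).
E°cell = E°cat − E°an = +0.84 − (−0.34) = +1.18 V; n = 2.
Balancing gives Hg^2+(aq) + 2 Tl(s) → Hg(l) + 2 Tl^+(aq); hence Q = [Tl^+(aq)]^2 / [Hg^2+(aq)] = 9.03×10^−5 (log Q = −4.044).
Applying E = E° − (RT ln10/nF)·log Q gives +1.18 − (0.0641/2)(−4.044) = +1.310 V.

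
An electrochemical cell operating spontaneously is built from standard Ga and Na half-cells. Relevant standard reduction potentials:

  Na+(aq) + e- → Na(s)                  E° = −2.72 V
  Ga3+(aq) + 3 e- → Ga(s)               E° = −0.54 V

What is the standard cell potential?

Of the two couples in this cell, the one with the more positive reduction potential is reduced at the cathode: here that is Ga³⁺/Ga (−0.54 V); Na⁺/Na (−2.72 V) is the anode.
E°cell = E°(cathode) − E°(anode) = −0.54 − (−2.72) = +2.18 V.

+2.18 V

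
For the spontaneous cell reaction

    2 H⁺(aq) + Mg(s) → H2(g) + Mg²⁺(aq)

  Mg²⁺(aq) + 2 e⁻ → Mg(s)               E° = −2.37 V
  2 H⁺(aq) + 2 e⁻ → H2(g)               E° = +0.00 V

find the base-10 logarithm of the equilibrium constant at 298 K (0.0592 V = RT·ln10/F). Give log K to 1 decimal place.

log K = 80.1

The 2H⁺/H₂ couple is reduced (cathode); E°cell = +0.00 − (−2.37) = +2.37 V with n = 2.
At equilibrium E = 0, so log K = nE°cell / 0.0592 = (2)(+2.37) / 0.0592 = 80.1.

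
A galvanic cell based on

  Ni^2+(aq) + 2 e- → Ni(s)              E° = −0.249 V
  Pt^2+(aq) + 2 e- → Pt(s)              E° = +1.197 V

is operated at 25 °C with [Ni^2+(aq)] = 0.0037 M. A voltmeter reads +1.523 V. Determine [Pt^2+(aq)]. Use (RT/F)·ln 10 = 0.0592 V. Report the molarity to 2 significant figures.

Pt²⁺/Pt is the cathode (higher E°); E°cell = +1.197 − (−0.249) = +1.446 V with n = 2.
Since E = E° − (0.0592/n)·log Q, log Q = n(E° − E)/0.0592 = −2.601.
The balanced reaction is Pt^2+(aq) + Ni(s) → Pt(s) + Ni^2+(aq), so Q = [Ni^2+(aq)] / [Pt^2+(aq)].
Substituting the known concentrations and solving, log [Pt^2+(aq)] = 0.169 and [Pt^2+(aq)] = 1.5 M.

1.5 M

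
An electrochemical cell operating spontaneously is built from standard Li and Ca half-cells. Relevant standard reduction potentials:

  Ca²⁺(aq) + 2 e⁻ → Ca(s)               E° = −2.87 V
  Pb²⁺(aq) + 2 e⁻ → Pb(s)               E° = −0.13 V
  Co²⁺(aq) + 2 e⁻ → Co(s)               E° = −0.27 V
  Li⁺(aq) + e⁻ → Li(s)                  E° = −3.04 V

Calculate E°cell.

+0.17 V

Of the two couples in this cell, the one with the more positive reduction potential is reduced at the cathode: here that is Ca²⁺/Ca (−2.87 V); Li⁺/Li (−3.04 V) is the anode.
E°cell = E°(cathode) − E°(anode) = −2.87 − (−3.04) = +0.17 V.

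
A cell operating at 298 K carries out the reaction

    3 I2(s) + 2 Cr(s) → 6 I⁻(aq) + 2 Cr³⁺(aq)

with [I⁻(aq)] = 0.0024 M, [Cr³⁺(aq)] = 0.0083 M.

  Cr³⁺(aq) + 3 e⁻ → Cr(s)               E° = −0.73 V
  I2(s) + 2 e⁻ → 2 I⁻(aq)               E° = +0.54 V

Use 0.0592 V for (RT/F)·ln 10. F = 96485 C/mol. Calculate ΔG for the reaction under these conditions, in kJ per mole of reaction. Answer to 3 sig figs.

The standard cell potential is +0.54 − (−0.73) = +1.27 V, with n = 6 electrons in the balanced equation.
Here Q = [I⁻(aq)]^6·[Cr³⁺(aq)]^2 = 1.32×10^−20 (log Q = −19.881), giving E = +1.27 − (0.0592/6)·(−19.881) = +1.4662 V.
Then ΔG = −nFE = −6 × 96485 × +1.4662 J/mol = −849 kJ/mol.

−849 kJ/mol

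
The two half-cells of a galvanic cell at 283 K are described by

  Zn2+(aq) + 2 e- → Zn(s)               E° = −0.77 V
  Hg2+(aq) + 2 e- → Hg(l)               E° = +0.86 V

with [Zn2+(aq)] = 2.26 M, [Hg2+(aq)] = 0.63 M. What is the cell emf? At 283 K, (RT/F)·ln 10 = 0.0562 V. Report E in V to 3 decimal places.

+1.614 V

Hg²⁺/Hg is reduced (cathode, E° = +0.86 V) and Zn²⁺/Zn is oxidized (anode).
E°cell = +0.86 − (−0.77) = +1.63 V, with n = 2 electrons transferred.
Balancing gives Hg2+(aq) + Zn(s) → Hg(l) + Zn2+(aq); hence Q = [Zn2+(aq)] / [Hg2+(aq)] = 3.59 (log Q = 0.555).
E = E° − (0.0562/n)·log Q = +1.63 − (0.0562/2)(0.555) = +1.614 V.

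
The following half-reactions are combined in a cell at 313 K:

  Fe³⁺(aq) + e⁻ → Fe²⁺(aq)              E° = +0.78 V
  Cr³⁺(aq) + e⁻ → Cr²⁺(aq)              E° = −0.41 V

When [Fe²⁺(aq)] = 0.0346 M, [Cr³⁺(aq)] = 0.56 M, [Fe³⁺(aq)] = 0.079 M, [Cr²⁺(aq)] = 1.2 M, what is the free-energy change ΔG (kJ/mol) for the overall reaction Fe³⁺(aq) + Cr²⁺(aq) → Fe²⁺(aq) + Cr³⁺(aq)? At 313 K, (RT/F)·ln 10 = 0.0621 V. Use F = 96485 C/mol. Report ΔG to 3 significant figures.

E°cell = +0.78 − (−0.41) = +1.19 V; the balanced reaction transfers n = 1 electron.
Q = ([Fe²⁺(aq)]·[Cr³⁺(aq)]) / ([Fe³⁺(aq)]·[Cr²⁺(aq)]) = 0.204, so log Q = −0.690 and E = +1.19 − (0.0621/1)(−0.690) = +1.2328 V.
Then ΔG = −nFE = −1 × 96485 × +1.2328 J/mol = −119 kJ/mol.

−119 kJ/mol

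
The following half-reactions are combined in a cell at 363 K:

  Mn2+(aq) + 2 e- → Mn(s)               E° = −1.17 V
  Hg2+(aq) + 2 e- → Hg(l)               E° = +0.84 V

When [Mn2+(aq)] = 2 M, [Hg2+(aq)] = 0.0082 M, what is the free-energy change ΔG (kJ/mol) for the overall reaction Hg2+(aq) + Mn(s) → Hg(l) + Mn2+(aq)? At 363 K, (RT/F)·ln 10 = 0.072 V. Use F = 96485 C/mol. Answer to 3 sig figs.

The standard cell potential is +0.84 − (−1.17) = +2.01 V, with n = 2 electrons in the balanced equation.
Q = [Mn2+(aq)] / [Hg2+(aq)] = 244, so log Q = 2.387 and E = +2.01 − (0.072/2)(2.387) = +1.9241 V.
ΔG = −nFE = −(2)(96485)(+1.9241) J/mol = −371 kJ/mol.

−371 kJ/mol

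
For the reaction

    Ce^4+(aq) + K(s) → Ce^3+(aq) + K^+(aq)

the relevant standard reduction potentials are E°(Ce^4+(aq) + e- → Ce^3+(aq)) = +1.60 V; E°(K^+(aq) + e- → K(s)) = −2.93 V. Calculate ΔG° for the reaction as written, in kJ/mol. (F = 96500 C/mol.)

In the reaction as written Ce^4+(aq) is reduced, so the Ce⁴⁺/Ce³⁺ couple is the cathode and K⁺/K is the anode.
E°cell = +1.60 − (−2.93) = +4.53 V; balancing electrons gives n = 1.
ΔG° = −nFE°cell = −(1)(96500)(+4.53) J/mol = −437 kJ/mol.

−437 kJ/mol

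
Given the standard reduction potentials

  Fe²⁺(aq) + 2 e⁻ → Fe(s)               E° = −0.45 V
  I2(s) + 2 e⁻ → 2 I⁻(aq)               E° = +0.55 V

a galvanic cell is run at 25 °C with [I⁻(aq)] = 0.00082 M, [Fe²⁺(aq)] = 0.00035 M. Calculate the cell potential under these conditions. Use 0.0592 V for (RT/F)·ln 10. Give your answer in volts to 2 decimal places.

Since E°(I₂/I⁻) > E°(Fe²⁺/Fe), I₂/I⁻ serves as the cathode.
The standard potential is +0.55 − (−0.45) = +1.00 V and the balanced reaction transfers n = 2 electrons.
For the overall reaction I2(s) + Fe(s) → 2 I⁻(aq) + Fe²⁺(aq), Q = [I⁻(aq)]^2·[Fe²⁺(aq)] = 2.35×10^−10, giving log Q = −9.628.
By the Nernst equation, E = +1.00 − (0.0592/2)·(−9.628) = +1.28 V.

+1.28 V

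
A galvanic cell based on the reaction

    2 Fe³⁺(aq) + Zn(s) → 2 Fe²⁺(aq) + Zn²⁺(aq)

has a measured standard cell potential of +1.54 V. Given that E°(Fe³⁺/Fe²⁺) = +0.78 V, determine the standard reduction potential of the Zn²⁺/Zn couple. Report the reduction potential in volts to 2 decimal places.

In the reaction as written the Fe³⁺/Fe²⁺ couple is reduced (cathode) and Zn²⁺/Zn is oxidized (anode), so E°cell = E°(Fe³⁺/Fe²⁺) − E°(Zn²⁺/Zn).
E°(Zn²⁺/Zn) = E°(cathode) − E°cell = +0.78 − (+1.54) = −0.76 V.

−0.76 V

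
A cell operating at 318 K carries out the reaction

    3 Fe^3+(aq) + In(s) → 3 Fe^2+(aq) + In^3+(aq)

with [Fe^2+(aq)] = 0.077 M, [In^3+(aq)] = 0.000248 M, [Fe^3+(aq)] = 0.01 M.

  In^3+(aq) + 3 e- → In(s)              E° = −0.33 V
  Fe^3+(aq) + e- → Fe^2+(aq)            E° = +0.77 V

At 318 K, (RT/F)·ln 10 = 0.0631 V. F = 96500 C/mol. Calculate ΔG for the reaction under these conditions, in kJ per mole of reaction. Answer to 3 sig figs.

E°cell = +0.77 − (−0.33) = +1.10 V; the balanced reaction transfers n = 3 electrons.
Here Q = ([Fe^2+(aq)]^3·[In^3+(aq)]) / [Fe^3+(aq)]^3 = 0.113 (log Q = −0.946), giving E = +1.10 − (0.0631/3)·(−0.946) = +1.1199 V.
Finally ΔG = −nFE = −(3)(96500 C/mol)(+1.1199 V) = −324 kJ/mol.

−324 kJ/mol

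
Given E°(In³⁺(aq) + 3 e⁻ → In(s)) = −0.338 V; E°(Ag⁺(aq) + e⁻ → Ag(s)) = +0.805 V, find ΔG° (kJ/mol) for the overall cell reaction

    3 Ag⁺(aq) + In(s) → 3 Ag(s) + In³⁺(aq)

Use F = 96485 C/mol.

In the reaction as written Ag⁺(aq) is reduced, so the Ag⁺/Ag couple is the cathode and In³⁺/In is the anode.
E°cell = +0.805 − (−0.338) = +1.143 V; balancing electrons gives n = 3.
ΔG° = −nFE°cell = −(3)(96485)(+1.143) J/mol = −331 kJ/mol.

−331 kJ/mol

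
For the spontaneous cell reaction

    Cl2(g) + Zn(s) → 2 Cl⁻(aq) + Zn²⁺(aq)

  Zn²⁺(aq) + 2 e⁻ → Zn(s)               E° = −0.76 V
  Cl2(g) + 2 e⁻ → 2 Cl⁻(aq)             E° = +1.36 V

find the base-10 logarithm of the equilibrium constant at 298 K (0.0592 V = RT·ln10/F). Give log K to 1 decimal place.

log K = 71.6

The Cl₂/Cl⁻ couple is reduced (cathode); E°cell = +1.36 − (−0.76) = +2.12 V with n = 2.
At equilibrium E = 0, so log K = nE°cell / 0.0592 = (2)(+2.12) / 0.0592 = 71.6.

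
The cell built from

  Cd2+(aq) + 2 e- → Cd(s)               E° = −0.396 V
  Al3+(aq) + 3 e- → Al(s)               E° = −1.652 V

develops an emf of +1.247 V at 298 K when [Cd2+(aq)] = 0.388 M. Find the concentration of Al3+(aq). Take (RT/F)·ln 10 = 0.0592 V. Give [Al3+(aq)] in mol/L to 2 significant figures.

0.69 M

With Cd²⁺/Cd at the cathode and Al³⁺/Al at the anode, E°cell = −0.396 − (−1.652) = +1.256 V (n = 6).
Rearranging E = E° − (0.0592/n)·log Q gives log Q = 6(+1.256 − (+1.247))/0.0592 = 0.912.
The balanced reaction is 3 Cd2+(aq) + 2 Al(s) → 3 Cd(s) + 2 Al3+(aq), so Q = [Al3+(aq)]^2 / [Cd2+(aq)]^3.
Substituting the known concentrations and solving, log [Al3+(aq)] = −0.161 and [Al3+(aq)] = 0.69 M.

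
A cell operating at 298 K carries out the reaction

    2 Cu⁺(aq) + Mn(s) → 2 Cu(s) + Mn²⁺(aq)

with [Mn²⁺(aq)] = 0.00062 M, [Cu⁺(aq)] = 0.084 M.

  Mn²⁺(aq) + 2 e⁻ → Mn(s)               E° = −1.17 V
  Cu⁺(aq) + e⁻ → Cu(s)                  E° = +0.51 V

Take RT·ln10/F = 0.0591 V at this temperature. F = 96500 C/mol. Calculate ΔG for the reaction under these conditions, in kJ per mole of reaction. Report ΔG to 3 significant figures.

−330 kJ/mol

With Cu⁺/Cu reduced at the cathode, E°cell = +0.51 − (−1.17) = +1.68 V and n = 2.
Q = [Mn²⁺(aq)] / [Cu⁺(aq)]^2 = 0.0879, so log Q = −1.056 and E = +1.68 − (0.0591/2)(−1.056) = +1.7112 V.
Then ΔG = −nFE = −2 × 96500 × +1.7112 J/mol = −330 kJ/mol.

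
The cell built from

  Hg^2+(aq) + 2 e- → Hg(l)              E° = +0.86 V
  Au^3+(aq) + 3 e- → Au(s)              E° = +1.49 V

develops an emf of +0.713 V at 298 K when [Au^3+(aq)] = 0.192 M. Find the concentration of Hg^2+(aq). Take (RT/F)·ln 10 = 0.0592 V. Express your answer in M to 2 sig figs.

0.00052 M

With Au³⁺/Au at the cathode and Hg²⁺/Hg at the anode, E°cell = +1.49 − (+0.86) = +0.63 V (n = 6).
Rearranging E = E° − (0.0592/n)·log Q gives log Q = 6(+0.63 − (+0.713))/0.0592 = −8.412.
The balanced reaction is 2 Au^3+(aq) + 3 Hg(l) → 2 Au(s) + 3 Hg^2+(aq), so Q = [Hg^2+(aq)]^3 / [Au^3+(aq)]^2.
Isolating [Hg^2+(aq)] in Q = 10^{−8.412} yields log [Hg^2+(aq)] = −3.282, i.e. 0.00052 M.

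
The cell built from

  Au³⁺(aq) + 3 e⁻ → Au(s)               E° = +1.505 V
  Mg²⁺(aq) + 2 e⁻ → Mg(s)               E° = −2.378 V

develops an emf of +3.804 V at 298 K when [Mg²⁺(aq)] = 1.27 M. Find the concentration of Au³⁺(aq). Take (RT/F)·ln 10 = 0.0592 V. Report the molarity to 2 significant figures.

0.00014 M

Au³⁺/Au is the cathode (higher E°); E°cell = +1.505 − (−2.378) = +3.883 V with n = 6.
Rearranging E = E° − (0.0592/n)·log Q gives log Q = 6(+3.883 − (+3.804))/0.0592 = 8.007.
The balanced reaction is 2 Au³⁺(aq) + 3 Mg(s) → 2 Au(s) + 3 Mg²⁺(aq), so Q = [Mg²⁺(aq)]^3 / [Au³⁺(aq)]^2.
Solving for the unknown gives log [Au³⁺(aq)] = −3.848, so [Au³⁺(aq)] ≈ 0.00014 M.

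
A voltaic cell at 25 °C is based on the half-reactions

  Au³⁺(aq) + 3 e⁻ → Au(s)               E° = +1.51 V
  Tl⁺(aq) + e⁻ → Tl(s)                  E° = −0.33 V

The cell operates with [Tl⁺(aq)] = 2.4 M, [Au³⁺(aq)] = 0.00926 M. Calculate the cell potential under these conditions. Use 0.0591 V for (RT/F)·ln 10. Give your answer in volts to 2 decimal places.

+1.78 V

The Au³⁺/Au couple has the more positive E°, so it is the cathode; Tl⁺/Tl is the anode.
E°cell = E°cat − E°an = +1.51 − (−0.33) = +1.84 V; n = 3.
The balanced reaction is Au³⁺(aq) + 3 Tl(s) → Au(s) + 3 Tl⁺(aq), so Q = [Tl⁺(aq)]^3 / [Au³⁺(aq)] = 1.49×10^3 and log Q = 3.174.
By the Nernst equation, E = +1.84 − (0.0591/3)·(3.174) = +1.78 V.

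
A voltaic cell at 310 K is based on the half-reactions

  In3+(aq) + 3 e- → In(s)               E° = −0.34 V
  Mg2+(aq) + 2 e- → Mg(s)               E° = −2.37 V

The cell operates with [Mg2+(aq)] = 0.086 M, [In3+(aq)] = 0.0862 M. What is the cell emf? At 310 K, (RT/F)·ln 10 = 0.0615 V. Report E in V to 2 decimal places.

The In³⁺/In couple has the more positive E°, so it is the cathode; Mg²⁺/Mg is the anode.
E°cell = E°cat − E°an = −0.34 − (−2.37) = +2.03 V; n = 6.
The balanced reaction is 2 In3+(aq) + 3 Mg(s) → 2 In(s) + 3 Mg2+(aq), so Q = [Mg2+(aq)]^3 / [In3+(aq)]^2 = 0.0856 and log Q = −1.068.
Applying E = E° − (RT ln10/nF)·log Q gives +2.03 − (0.0615/6)(−1.068) = +2.04 V.

+2.04 V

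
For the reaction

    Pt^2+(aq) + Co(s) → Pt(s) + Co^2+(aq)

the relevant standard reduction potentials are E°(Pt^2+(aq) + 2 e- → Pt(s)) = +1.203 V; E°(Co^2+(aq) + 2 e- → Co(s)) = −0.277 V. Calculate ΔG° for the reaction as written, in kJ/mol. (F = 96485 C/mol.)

−286 kJ/mol

In the reaction as written Pt^2+(aq) is reduced, so the Pt²⁺/Pt couple is the cathode and Co²⁺/Co is the anode.
E°cell = +1.203 − (−0.277) = +1.480 V; balancing electrons gives n = 2.
ΔG° = −nFE°cell = −(2)(96485)(+1.480) J/mol = −286 kJ/mol.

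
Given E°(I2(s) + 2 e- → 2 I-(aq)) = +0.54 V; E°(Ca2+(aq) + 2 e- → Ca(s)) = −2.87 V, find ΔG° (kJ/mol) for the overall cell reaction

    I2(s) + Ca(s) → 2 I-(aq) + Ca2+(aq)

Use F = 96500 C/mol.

In the reaction as written I2(s) is reduced, so the I₂/I⁻ couple is the cathode and Ca²⁺/Ca is the anode.
E°cell = +0.54 − (−2.87) = +3.41 V; balancing electrons gives n = 2.
ΔG° = −nFE°cell = −(2)(96500)(+3.41) J/mol = −658 kJ/mol.

−658 kJ/mol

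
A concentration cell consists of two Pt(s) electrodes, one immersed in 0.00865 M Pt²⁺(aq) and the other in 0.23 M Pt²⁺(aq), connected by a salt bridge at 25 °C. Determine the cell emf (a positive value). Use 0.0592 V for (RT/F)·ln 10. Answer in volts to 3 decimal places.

For a concentration cell E°cell = 0, since both electrodes use the same couple.
The compartment with the higher Pt²⁺(aq) concentration (0.23 M) acts as the cathode; ions are reduced there and produced at the dilute (0.00865 M) anode.
With n = 2, Ecell = −(0.0592/2)·log([dilute]/[conc]) = −(0.0592/2)·log(0.00865/0.23) = +0.042 V.

0.042 V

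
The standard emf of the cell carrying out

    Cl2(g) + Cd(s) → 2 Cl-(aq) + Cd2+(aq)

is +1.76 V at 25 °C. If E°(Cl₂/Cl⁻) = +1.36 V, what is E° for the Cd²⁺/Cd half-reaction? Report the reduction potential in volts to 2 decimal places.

In the reaction as written the Cl₂/Cl⁻ couple is reduced (cathode) and Cd²⁺/Cd is oxidized (anode), so E°cell = E°(Cl₂/Cl⁻) − E°(Cd²⁺/Cd).
E°(Cd²⁺/Cd) = E°(cathode) − E°cell = +1.36 − (+1.76) = −0.40 V.

−0.40 V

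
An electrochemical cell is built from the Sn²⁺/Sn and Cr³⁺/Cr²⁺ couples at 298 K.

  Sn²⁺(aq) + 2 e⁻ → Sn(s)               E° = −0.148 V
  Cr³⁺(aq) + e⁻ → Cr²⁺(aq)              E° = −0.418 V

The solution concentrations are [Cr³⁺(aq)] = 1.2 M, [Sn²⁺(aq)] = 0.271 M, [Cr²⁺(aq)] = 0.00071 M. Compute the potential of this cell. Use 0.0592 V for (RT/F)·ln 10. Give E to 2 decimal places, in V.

+0.06 V

Since E°(Sn²⁺/Sn) > E°(Cr³⁺/Cr²⁺), Sn²⁺/Sn serves as the cathode.
The standard potential is −0.148 − (−0.418) = +0.270 V and the balanced reaction transfers n = 2 electrons.
For the overall reaction Sn²⁺(aq) + 2 Cr²⁺(aq) → Sn(s) + 2 Cr³⁺(aq), Q = [Cr³⁺(aq)]^2 / ([Sn²⁺(aq)]·[Cr²⁺(aq)]^2) = 1.05×10^7, giving log Q = 7.023.
E = E° − (0.0592/n)·log Q = +0.270 − (0.0592/2)(7.023) = +0.06 V.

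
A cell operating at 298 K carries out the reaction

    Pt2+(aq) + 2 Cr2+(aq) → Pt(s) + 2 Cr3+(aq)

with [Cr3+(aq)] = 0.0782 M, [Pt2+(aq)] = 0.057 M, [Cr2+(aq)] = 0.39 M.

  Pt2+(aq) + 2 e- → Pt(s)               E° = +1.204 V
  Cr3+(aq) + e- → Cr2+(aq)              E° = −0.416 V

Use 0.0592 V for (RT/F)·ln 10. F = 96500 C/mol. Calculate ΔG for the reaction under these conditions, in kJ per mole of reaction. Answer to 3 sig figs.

−314 kJ/mol

With Pt²⁺/Pt reduced at the cathode, E°cell = +1.204 − (−0.416) = +1.620 V and n = 2.
The reaction quotient is [Cr3+(aq)]^2 / ([Pt2+(aq)]·[Cr2+(aq)]^2) = 0.705; by Nernst, E = +1.620 − (0.0592/2)(−0.152) = +1.6245 V.
Then ΔG = −nFE = −2 × 96500 × +1.6245 J/mol = −314 kJ/mol.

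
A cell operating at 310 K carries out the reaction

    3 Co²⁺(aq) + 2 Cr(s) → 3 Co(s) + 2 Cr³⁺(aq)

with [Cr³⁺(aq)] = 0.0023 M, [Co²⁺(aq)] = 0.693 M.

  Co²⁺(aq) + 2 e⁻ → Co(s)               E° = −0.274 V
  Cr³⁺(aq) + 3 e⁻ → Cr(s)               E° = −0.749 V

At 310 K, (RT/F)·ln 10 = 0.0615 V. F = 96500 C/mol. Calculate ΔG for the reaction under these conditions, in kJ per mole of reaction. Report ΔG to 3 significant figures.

E°cell = −0.274 − (−0.749) = +0.475 V; the balanced reaction transfers n = 6 electrons.
Here Q = [Cr³⁺(aq)]^2 / [Co²⁺(aq)]^3 = 1.59×10^−5 (log Q = −4.799), giving E = +0.475 − (0.0615/6)·(−4.799) = +0.5242 V.
Then ΔG = −nFE = −6 × 96500 × +0.5242 J/mol = −304 kJ/mol.

−304 kJ/mol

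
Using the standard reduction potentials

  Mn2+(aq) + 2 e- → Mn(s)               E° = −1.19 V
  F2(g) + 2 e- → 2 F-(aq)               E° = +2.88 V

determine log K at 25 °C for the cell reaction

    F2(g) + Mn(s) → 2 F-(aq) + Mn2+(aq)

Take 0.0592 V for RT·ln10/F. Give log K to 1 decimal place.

log K = 137.5

The F₂/F⁻ couple is reduced (cathode); E°cell = +2.88 − (−1.19) = +4.07 V with n = 2.
At equilibrium E = 0, so log K = nE°cell / 0.0592 = (2)(+4.07) / 0.0592 = 137.5.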